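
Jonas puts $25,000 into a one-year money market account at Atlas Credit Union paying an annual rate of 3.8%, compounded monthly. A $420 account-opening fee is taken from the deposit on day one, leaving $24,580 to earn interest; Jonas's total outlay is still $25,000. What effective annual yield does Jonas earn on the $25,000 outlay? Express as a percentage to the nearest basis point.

2.12%

Value after one year: 24,580 × (1 + 0.038/12)^12 = 24,580 × 1.038669 = $25,530.48.
Effective yield on the $25,000 outlay: 25,530.48 / 25,000 − 1 = 0.021219 = 2.12%.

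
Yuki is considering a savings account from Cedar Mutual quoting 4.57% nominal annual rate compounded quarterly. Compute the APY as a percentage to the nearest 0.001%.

4.649%

EAR = (1 + 0.0457/4)^4 − 1.
= 1.046489 − 1 = 4.649%.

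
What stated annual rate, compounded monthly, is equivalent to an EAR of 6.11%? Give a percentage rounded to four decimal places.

5.9453%

(1 + r/12)^12 − 1 = 0.0611, so 1 + r/12 = 1.0611^(1/12).
r/12 = 0.004954, so r = 0.059453 = 5.9453%.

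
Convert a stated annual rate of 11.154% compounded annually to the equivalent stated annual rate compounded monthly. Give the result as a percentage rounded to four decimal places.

10.6214%

Compounded annually, EAR = nominal = 0.111540.
Solve (1 + r/12)^12 = 1.111540: r/12 = 1.111540^(1/12) − 1 = 0.008851, so r = 0.106214 = 10.6214%.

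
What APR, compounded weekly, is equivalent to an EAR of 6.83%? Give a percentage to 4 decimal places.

(1 + r/52)^52 − 1 = 0.0683, so 1 + r/52 = 1.0683^(1/52).
r/52 = 0.001271, so r = 0.066111 = 6.6111%.

6.6111%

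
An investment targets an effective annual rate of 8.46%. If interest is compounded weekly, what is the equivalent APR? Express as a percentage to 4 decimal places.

(1 + r/52)^52 − 1 = 0.0846, so 1 + r/52 = 1.0846^(1/52).
r/52 = 0.001563, so r = 0.081275 = 8.1275%.

8.1275%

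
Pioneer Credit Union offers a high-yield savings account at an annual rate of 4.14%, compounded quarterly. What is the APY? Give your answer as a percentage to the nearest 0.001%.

EAR = (1 + 0.0414/4)^4 − 1.
= 1.042047 − 1 = 4.205%.

4.205%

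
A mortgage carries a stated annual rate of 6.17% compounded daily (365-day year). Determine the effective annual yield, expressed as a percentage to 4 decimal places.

EAR = (1 + 0.0617/365)^365 − 1.
= 1.063638 − 1 = 6.3638%.

6.3638%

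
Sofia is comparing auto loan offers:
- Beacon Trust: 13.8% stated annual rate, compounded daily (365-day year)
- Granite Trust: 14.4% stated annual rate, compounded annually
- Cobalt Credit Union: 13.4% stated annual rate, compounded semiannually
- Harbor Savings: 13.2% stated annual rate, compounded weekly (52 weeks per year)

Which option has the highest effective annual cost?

Beacon Trust: (1 + 0.138/365)^365 − 1 = 14.795%
Granite Trust: compounded annually, EAR = 14.400%
Cobalt Credit Union: (1 + 0.134/2)^2 − 1 = 13.849%
Harbor Savings: (1 + 0.132/52)^52 − 1 = 14.092%
The highest effective annual rate is Beacon Trust at 14.795%.

Beacon Trust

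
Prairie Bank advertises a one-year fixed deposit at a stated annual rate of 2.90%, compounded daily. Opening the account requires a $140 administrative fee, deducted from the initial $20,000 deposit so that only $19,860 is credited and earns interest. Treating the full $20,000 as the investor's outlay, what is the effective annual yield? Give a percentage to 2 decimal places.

Value after one year: 19,860 × (1 + 0.0290/365)^365 = 19,860 × 1.029423 = $20,444.35.
Effective yield on the $20,000 outlay: 20,444.35 / 20,000 − 1 = 0.022217 = 2.22%.

2.22%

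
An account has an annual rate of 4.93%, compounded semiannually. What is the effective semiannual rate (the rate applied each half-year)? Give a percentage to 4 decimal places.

With a nominal annual rate compounded semiannually, the periodic rate is the nominal rate divided by 2.
i = 0.0493 / 2 = 0.0246500 = 2.4650%.

2.4650%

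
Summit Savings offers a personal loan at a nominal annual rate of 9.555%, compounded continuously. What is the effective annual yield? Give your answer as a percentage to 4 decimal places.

With continuous compounding, EAR = e^0.09555 − 1.
e^0.09555 = 1.100264, so EAR = 0.100264 = 10.0264%.

10.0264%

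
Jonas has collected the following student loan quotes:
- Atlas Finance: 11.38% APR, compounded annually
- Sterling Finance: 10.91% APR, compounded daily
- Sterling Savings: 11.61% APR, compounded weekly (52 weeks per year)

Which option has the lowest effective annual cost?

Atlas Finance

Atlas Finance: compounded annually, EAR = 11.380%
Sterling Finance: (1 + 0.1091/365)^365 − 1 = 11.526%
Sterling Savings: (1 + 0.1161/52)^52 − 1 = 12.296%
The lowest effective annual rate is Atlas Finance at 11.380%.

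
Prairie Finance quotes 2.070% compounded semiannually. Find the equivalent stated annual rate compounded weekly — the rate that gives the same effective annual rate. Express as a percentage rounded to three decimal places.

EAR = (1 + 0.02070/2)^2 − 1 = 0.020807.
Solve (1 + r/52)^52 = 1.020807: r/52 = 1.020807^(1/52) − 1 = 0.000396, so r = 0.020598 = 2.060%.

2.060%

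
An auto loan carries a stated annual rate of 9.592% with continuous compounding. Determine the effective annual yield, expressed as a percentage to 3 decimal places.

With continuous compounding, EAR = e^0.09592 − 1.
e^0.09592 = 1.100671, so EAR = 0.100671 = 10.067%.

10.067%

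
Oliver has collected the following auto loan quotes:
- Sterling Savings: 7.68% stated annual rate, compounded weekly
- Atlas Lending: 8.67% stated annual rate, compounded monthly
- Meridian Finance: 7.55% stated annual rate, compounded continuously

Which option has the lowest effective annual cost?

Sterling Savings: (1 + 0.0768/52)^52 − 1 = 7.976%
Atlas Lending: (1 + 0.0867/12)^12 − 1 = 9.023%
Meridian Finance: e^0.0755 − 1 = 7.842%
The lowest effective annual rate is Meridian Finance at 7.842%.

Meridian Finance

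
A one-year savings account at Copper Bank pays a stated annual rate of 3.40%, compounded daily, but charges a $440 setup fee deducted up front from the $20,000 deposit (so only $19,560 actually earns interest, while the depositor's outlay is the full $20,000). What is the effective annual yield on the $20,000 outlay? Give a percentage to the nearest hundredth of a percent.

1.18%

Value after one year: 19,560 × (1 + 0.0340/365)^365 = 19,560 × 1.034583 = $20,236.44.
Effective yield on the $20,000 outlay: 20,236.44 / 20,000 − 1 = 0.011822 = 1.18%.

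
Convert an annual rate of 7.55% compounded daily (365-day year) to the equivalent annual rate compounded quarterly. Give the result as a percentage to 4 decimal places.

7.6209%

EAR = (1 + 0.0755/365)^365 − 1 = 0.078415.
Solve (1 + r/4)^4 = 1.078415: r/4 = 1.078415^(1/4) − 1 = 0.019052, so r = 0.076209 = 7.6209%.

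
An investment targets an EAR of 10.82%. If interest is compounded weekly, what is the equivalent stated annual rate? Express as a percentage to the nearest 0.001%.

(1 + r/52)^52 − 1 = 0.1082, so 1 + r/52 = 1.1082^(1/52).
r/52 = 0.001978, so r = 0.102839 = 10.284%.

10.284%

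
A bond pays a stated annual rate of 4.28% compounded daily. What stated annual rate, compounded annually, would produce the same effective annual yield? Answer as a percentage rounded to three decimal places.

EAR = (1 + 0.0428/365)^365 − 1 = 0.043727.
Compounded annually, the equivalent nominal rate is the EAR itself: 4.373%.

4.373%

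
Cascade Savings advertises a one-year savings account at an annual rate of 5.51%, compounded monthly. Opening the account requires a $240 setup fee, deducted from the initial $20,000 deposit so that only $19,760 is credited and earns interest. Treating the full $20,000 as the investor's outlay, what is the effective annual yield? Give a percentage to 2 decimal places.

Value after one year: 19,760 × (1 + 0.0551/12)^12 = 19,760 × 1.056513 = $20,876.70.
Effective yield on the $20,000 outlay: 20,876.70 / 20,000 − 1 = 0.043835 = 4.38%.

4.38%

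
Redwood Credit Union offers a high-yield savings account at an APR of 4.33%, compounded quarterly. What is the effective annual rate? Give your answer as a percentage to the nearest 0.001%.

4.401%

EAR = (1 + 0.0433/4)^4 − 1.
= 1.044008 − 1 = 4.401%.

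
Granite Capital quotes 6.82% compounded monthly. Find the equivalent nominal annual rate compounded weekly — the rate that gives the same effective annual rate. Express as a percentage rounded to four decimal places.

6.8051%

EAR = (1 + 0.0682/12)^12 − 1 = 0.070373.
Solve (1 + r/52)^52 = 1.070373: r/52 = 1.070373^(1/52) − 1 = 0.001309, so r = 0.068051 = 6.8051%.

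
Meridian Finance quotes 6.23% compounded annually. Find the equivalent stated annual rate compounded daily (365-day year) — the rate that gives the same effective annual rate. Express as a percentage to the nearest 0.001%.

Compounded annually, EAR = nominal = 0.062300.
Solve (1 + r/365)^365 = 1.062300: r/365 = 1.062300^(1/365) − 1 = 0.000166, so r = 0.060441 = 6.044%.

6.044%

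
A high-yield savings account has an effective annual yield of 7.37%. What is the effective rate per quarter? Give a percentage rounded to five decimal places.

The per-quarter rate i satisfies (1 + i)^4 = 1 + 0.0737.
i = 1.0737^(1/4) − 1 = 0.0179366 = 1.79366%.

1.79366%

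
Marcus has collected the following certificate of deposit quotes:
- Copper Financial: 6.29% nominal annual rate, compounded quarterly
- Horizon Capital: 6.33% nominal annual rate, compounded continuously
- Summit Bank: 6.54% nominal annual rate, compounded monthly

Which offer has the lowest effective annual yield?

Copper Financial: (1 + 0.0629/4)^4 − 1 = 6.440%
Horizon Capital: e^0.0633 − 1 = 6.535%
Summit Bank: (1 + 0.0654/12)^12 − 1 = 6.740%
The lowest effective annual rate is Copper Financial at 6.440%.

Copper Financial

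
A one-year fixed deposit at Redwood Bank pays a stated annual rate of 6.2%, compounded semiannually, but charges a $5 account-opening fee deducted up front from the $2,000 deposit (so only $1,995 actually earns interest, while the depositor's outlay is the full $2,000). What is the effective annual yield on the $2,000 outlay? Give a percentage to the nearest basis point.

6.03%

Value after one year: 1,995 × (1 + 0.062/2)^2 = 1,995 × 1.062961 = $2,120.61.
Effective yield on the $2,000 outlay: 2,120.61 / 2,000 − 1 = 0.060304 = 6.03%.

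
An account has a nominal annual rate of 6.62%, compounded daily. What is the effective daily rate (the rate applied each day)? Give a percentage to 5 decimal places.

With a nominal annual rate compounded daily, the periodic rate is the nominal rate divided by 365.
i = 0.0662 / 365 = 0.0001814 = 0.01814%.

0.01814%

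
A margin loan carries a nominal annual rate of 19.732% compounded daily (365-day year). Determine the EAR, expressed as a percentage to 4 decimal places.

EAR = (1 + 0.19732/365)^365 − 1.
= 1.218069 − 1 = 21.8069%.

21.8069%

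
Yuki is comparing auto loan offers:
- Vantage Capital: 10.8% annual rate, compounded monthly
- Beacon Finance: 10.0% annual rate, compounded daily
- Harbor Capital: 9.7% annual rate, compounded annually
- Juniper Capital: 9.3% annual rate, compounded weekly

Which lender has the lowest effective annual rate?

Vantage Capital: (1 + 0.108/12)^12 − 1 = 11.351%
Beacon Finance: (1 + 0.100/365)^365 − 1 = 10.516%
Harbor Capital: compounded annually, EAR = 9.700%
Juniper Capital: (1 + 0.093/52)^52 − 1 = 9.737%
The lowest effective annual rate is Harbor Capital at 9.700%.

Harbor Capital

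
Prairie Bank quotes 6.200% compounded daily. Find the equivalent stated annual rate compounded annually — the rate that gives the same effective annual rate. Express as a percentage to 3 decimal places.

6.396%

EAR = (1 + 0.06200/365)^365 − 1 = 0.063957.
Compounded annually, the equivalent nominal rate is the EAR itself: 6.396%.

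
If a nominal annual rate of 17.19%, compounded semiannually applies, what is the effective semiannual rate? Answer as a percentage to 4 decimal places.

8.5950%

With a nominal annual rate compounded semiannually, the periodic rate is the nominal rate divided by 2.
i = 0.1719 / 2 = 0.0859500 = 8.5950%.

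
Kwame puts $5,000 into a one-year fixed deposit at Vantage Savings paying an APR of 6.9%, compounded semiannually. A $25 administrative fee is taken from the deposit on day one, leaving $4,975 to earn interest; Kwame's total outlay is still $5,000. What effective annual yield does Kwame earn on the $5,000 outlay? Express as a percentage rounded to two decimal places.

6.48%

Value after one year: 4,975 × (1 + 0.069/2)^2 = 4,975 × 1.070190 = $5,324.20.
Effective yield on the $5,000 outlay: 5,324.20 / 5,000 − 1 = 0.064839 = 6.48%.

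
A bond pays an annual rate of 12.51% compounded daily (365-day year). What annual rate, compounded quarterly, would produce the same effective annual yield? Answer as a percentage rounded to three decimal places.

12.705%

EAR = (1 + 0.1251/365)^365 − 1 = 0.133237.
Solve (1 + r/4)^4 = 1.133237: r/4 = 1.133237^(1/4) − 1 = 0.031764, so r = 0.127055 = 12.705%.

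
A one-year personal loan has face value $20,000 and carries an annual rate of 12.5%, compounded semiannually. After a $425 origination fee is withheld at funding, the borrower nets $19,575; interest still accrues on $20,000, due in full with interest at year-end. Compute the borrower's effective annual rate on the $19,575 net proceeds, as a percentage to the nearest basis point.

15.34%

Amount owed after one year: 20,000 × (1 + 0.125/2)^2 = 20,000 × 1.128906 = $22,578.12.
Effective rate on net proceeds: 22,578.12 / 19,575 − 1 = 0.153416 = 15.34%.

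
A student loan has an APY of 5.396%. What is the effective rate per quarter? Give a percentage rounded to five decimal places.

1.32253%

The per-quarter rate i satisfies (1 + i)^4 = 1 + 0.05396.
i = 1.05396^(1/4) − 1 = 0.0132253 = 1.32253%.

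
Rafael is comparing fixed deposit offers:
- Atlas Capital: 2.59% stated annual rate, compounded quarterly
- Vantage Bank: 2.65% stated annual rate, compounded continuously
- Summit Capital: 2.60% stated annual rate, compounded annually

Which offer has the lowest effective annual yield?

Atlas Capital: (1 + 0.0259/4)^4 − 1 = 2.615%
Vantage Bank: e^0.0265 − 1 = 2.685%
Summit Capital: compounded annually, EAR = 2.600%
The lowest effective annual rate is Summit Capital at 2.600%.

Summit Capital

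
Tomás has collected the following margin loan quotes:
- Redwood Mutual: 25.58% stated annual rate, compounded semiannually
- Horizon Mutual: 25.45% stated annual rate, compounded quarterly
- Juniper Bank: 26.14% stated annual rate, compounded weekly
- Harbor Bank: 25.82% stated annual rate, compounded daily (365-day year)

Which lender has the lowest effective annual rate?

Redwood Mutual: (1 + 0.2558/2)^2 − 1 = 27.216%
Horizon Mutual: (1 + 0.2545/4)^4 − 1 = 27.984%
Juniper Bank: (1 + 0.2614/52)^52 − 1 = 29.790%
Harbor Bank: (1 + 0.2582/365)^365 − 1 = 29.448%
The lowest effective annual rate is Redwood Mutual at 27.216%.

Redwood Mutual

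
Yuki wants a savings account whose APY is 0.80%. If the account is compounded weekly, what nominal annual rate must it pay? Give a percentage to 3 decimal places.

0.797%

(1 + r/52)^52 − 1 = 0.0080, so 1 + r/52 = 1.0080^(1/52).
r/52 = 0.000153, so r = 0.007969 = 0.797%.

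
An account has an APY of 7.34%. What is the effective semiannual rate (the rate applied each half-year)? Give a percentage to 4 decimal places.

3.6050%

The per-half-year rate i satisfies (1 + i)^2 = 1 + 0.0734.
i = 1.0734^(1/2) − 1 = 0.0360502 = 3.6050%.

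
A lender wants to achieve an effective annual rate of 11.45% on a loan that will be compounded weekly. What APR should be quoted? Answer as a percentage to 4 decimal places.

(1 + r/52)^52 − 1 = 0.1145, so 1 + r/52 = 1.1145^(1/52).
r/52 = 0.002087, so r = 0.108519 = 10.8519%.

10.8519%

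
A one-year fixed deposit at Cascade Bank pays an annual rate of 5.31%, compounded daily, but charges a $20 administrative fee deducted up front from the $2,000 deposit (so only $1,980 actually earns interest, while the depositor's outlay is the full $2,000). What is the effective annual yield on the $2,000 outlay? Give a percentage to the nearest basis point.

4.40%

Value after one year: 1,980 × (1 + 0.0531/365)^365 = 1,980 × 1.054531 = $2,087.97.
Effective yield on the $2,000 outlay: 2,087.97 / 2,000 − 1 = 0.043986 = 4.40%.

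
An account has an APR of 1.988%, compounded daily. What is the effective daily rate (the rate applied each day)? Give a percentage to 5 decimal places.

0.00545%

With a nominal annual rate compounded daily, the periodic rate is the nominal rate divided by 365.
i = 0.01988 / 365 = 0.0000545 = 0.00545%.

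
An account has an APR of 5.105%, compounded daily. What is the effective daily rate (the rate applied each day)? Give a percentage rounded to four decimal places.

0.0140%

With a nominal annual rate compounded daily, the periodic rate is the nominal rate divided by 365.
i = 0.05105 / 365 = 0.0001399 = 0.0140%.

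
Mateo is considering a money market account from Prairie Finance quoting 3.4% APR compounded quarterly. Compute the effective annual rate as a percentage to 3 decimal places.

3.444%

EAR = (1 + 0.034/4)^4 − 1.
= (1 + 0.008500)^4 − 1 = 1.034436 − 1 = 3.444%.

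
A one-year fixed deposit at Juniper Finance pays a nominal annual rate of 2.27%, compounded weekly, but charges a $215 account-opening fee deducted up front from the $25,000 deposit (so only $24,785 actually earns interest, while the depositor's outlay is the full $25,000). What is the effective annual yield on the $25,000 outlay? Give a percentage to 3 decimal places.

1.416%

Value after one year: 24,785 × (1 + 0.0227/52)^52 = 24,785 × 1.022955 = $25,353.93.
Effective yield on the $25,000 outlay: 25,353.93 / 25,000 − 1 = 0.014157 = 1.416%.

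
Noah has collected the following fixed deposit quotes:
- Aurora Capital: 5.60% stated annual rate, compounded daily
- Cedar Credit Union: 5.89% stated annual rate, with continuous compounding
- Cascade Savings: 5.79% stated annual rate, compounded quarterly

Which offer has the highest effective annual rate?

Cedar Credit Union

Aurora Capital: (1 + 0.0560/365)^365 − 1 = 5.759%
Cedar Credit Union: e^0.0589 − 1 = 6.067%
Cascade Savings: (1 + 0.0579/4)^4 − 1 = 5.917%
The highest effective annual rate is Cedar Credit Union at 6.067%.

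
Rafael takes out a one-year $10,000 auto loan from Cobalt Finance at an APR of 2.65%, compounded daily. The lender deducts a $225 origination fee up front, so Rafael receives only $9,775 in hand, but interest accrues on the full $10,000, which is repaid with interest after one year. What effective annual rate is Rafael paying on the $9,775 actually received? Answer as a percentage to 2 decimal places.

5.05%

Amount owed after one year: 10,000 × (1 + 0.0265/365)^365 = 10,000 × 1.026853 = $10,268.53.
Effective rate on net proceeds: 10,268.53 / 9,775 − 1 = 0.050489 = 5.05%.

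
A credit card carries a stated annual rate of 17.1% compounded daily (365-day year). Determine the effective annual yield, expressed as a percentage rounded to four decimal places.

18.6443%

EAR = (1 + 0.171/365)^365 − 1.
= 1.186443 − 1 = 18.6443%.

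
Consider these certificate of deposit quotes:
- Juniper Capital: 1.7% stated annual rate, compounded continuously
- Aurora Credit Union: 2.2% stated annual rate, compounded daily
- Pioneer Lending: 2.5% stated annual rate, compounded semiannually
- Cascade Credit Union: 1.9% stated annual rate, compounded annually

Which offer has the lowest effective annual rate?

Juniper Capital

Juniper Capital: e^0.017 − 1 = 1.715%
Aurora Credit Union: (1 + 0.022/365)^365 − 1 = 2.224%
Pioneer Lending: (1 + 0.025/2)^2 − 1 = 2.516%
Cascade Credit Union: compounded annually, EAR = 1.900%
The lowest effective annual rate is Juniper Capital at 1.715%.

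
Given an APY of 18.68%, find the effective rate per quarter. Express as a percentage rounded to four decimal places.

The per-quarter rate i satisfies (1 + i)^4 = 1 + 0.1868.
i = 1.1868^(1/4) − 1 = 0.0437449 = 4.3745%.

4.3745%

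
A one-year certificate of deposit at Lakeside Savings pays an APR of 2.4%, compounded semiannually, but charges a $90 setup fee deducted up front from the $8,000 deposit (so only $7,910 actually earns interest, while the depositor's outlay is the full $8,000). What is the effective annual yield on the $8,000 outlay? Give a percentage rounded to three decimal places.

1.262%

Value after one year: 7,910 × (1 + 0.024/2)^2 = 7,910 × 1.024144 = $8,100.98.
Effective yield on the $8,000 outlay: 8,100.98 / 8,000 − 1 = 0.012622 = 1.262%.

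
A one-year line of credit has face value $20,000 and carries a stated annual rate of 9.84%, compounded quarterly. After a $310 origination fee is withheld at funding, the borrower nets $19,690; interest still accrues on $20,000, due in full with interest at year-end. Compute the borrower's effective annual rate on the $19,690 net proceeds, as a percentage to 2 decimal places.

11.94%

Amount owed after one year: 20,000 × (1 + 0.0984/4)^4 = 20,000 × 1.102091 = $22,041.82.
Effective rate on net proceeds: 22,041.82 / 19,690 − 1 = 0.119442 = 11.94%.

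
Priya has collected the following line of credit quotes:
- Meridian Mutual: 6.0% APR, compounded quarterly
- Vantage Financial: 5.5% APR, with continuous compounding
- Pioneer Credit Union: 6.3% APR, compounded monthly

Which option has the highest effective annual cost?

Pioneer Credit Union

Meridian Mutual: (1 + 0.060/4)^4 − 1 = 6.136%
Vantage Financial: e^0.055 − 1 = 5.654%
Pioneer Credit Union: (1 + 0.063/12)^12 − 1 = 6.485%
The highest effective annual rate is Pioneer Credit Union at 6.485%.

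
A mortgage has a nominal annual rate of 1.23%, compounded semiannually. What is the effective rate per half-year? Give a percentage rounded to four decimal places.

With a nominal annual rate compounded semiannually, the periodic rate is the nominal rate divided by 2.
i = 0.0123 / 2 = 0.0061500 = 0.6150%.

0.6150%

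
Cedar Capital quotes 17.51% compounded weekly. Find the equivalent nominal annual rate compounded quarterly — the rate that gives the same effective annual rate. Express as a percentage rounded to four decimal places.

17.8682%

EAR = (1 + 0.1751/52)^52 − 1 = 0.191015.
Solve (1 + r/4)^4 = 1.191015: r/4 = 1.191015^(1/4) − 1 = 0.044670, so r = 0.178682 = 17.8682%.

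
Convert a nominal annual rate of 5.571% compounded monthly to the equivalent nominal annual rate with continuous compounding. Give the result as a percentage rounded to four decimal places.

EAR = (1 + 0.05571/12)^12 − 1 = 0.057155.
Equivalent continuous rate: r = ln(1 + 0.057155) = 0.055581 = 5.5581%.

5.5581%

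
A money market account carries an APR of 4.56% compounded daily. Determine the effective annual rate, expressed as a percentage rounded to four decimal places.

4.6653%

EAR = (1 + 0.0456/365)^365 − 1.
= (1 + 0.000125)^365 − 1 = 1.046653 − 1 = 4.6653%.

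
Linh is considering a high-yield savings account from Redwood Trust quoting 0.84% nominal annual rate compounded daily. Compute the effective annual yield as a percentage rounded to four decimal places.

EAR = (1 + 0.0084/365)^365 − 1.
= 1.008435 − 1 = 0.8435%.

0.8435%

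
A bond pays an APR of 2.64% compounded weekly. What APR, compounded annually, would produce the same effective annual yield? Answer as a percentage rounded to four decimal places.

2.6745%

EAR = (1 + 0.0264/52)^52 − 1 = 0.026745.
Compounded annually, the equivalent nominal rate is the EAR itself: 2.6745%.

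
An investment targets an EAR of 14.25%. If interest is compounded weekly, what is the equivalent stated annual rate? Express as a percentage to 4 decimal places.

13.3390%

(1 + r/52)^52 − 1 = 0.1425, so 1 + r/52 = 1.1425^(1/52).
r/52 = 0.002565, so r = 0.133390 = 13.3390%.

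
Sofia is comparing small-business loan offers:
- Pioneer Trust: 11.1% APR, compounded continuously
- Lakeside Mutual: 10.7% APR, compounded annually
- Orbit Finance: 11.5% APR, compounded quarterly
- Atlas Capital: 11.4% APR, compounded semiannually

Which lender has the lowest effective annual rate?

Pioneer Trust: e^0.111 − 1 = 11.739%
Lakeside Mutual: compounded annually, EAR = 10.700%
Orbit Finance: (1 + 0.115/4)^4 − 1 = 12.006%
Atlas Capital: (1 + 0.114/2)^2 − 1 = 11.725%
The lowest effective annual rate is Lakeside Mutual at 10.700%.

Lakeside Mutual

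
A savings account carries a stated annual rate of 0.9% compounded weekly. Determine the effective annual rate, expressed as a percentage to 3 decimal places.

0.904%

EAR = (1 + 0.009/52)^52 − 1.
= (1 + 0.000173)^52 − 1 = 1.009040 − 1 = 0.904%.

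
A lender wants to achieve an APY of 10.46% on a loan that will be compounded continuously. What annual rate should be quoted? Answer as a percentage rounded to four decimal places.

9.9483%

Continuous: nominal r satisfies e^r − 1 = 0.1046.
r = ln(1 + 0.1046) = ln(1.1046) = 0.099483 = 9.9483%.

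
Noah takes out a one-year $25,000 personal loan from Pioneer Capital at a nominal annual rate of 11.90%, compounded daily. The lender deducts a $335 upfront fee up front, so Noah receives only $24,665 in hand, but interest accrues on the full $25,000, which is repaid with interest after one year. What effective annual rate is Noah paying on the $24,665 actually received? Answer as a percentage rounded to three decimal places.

14.165%

Amount owed after one year: 25,000 × (1 + 0.1190/365)^365 = 25,000 × 1.126348 = $28,158.70.
Effective rate on net proceeds: 28,158.70 / 24,665 − 1 = 0.141646 = 14.165%.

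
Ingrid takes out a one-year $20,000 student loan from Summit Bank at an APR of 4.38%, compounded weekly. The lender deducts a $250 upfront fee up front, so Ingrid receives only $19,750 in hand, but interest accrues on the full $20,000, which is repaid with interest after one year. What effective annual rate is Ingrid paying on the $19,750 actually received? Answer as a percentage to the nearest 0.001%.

5.798%

Amount owed after one year: 20,000 × (1 + 0.0438/52)^52 = 20,000 × 1.044754 = $20,895.08.
Effective rate on net proceeds: 20,895.08 / 19,750 − 1 = 0.057979 = 5.798%.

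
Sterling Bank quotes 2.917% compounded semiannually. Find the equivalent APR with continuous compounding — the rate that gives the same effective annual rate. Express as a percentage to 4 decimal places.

EAR = (1 + 0.02917/2)^2 − 1 = 0.029383.
Equivalent continuous rate: r = ln(1 + 0.029383) = 0.028959 = 2.8959%.

2.8959%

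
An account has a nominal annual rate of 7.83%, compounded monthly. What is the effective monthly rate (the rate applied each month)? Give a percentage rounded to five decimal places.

With a nominal annual rate compounded monthly, the periodic rate is the nominal rate divided by 12.
i = 0.0783 / 12 = 0.0065250 = 0.65250%.

0.65250%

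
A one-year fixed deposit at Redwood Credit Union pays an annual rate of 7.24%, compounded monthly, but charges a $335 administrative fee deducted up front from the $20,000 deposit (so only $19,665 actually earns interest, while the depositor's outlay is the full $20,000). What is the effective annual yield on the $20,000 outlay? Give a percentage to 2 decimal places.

Value after one year: 19,665 × (1 + 0.0724/12)^12 = 19,665 × 1.074851 = $21,136.95.
Effective yield on the $20,000 outlay: 21,136.95 / 20,000 − 1 = 0.056848 = 5.68%.

5.68%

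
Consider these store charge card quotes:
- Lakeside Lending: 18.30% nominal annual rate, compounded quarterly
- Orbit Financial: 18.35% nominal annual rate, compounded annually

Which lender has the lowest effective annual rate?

Orbit Financial

Lakeside Lending: (1 + 0.1830/4)^4 − 1 = 19.595%
Orbit Financial: compounded annually, EAR = 18.350%
The lowest effective annual rate is Orbit Financial at 18.350%.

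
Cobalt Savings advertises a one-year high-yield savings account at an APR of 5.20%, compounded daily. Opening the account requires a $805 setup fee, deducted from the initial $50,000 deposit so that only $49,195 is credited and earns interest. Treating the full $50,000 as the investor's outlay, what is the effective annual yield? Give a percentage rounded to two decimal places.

Value after one year: 49,195 × (1 + 0.0520/365)^365 = 49,195 × 1.053372 = $51,820.63.
Effective yield on the $50,000 outlay: 51,820.63 / 50,000 − 1 = 0.036413 = 3.64%.

3.64%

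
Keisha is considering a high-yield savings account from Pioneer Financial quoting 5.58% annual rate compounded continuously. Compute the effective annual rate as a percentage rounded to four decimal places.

With continuous compounding, EAR = e^0.0558 − 1.
e^0.0558 = 1.057386, so EAR = 0.057386 = 5.7386%.

5.7386%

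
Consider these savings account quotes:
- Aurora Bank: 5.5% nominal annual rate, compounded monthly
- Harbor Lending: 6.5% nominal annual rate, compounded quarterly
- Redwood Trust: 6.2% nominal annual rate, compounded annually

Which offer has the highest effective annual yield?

Aurora Bank: (1 + 0.055/12)^12 − 1 = 5.641%
Harbor Lending: (1 + 0.065/4)^4 − 1 = 6.660%
Redwood Trust: compounded annually, EAR = 6.200%
The highest effective annual rate is Harbor Lending at 6.660%.

Harbor Lending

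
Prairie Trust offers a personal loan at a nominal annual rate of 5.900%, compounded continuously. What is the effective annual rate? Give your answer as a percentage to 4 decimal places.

With continuous compounding, EAR = e^0.05900 − 1.
e^0.05900 = 1.060775, so EAR = 0.060775 = 6.0775%.

6.0775%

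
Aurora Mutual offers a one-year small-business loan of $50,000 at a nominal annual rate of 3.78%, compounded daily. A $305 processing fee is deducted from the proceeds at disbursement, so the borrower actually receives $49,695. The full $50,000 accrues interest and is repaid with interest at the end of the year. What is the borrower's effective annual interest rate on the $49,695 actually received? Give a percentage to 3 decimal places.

Amount owed after one year: 50,000 × (1 + 0.0378/365)^365 = 50,000 × 1.038521 = $51,926.07.
Effective rate on net proceeds: 51,926.07 / 49,695 − 1 = 0.044895 = 4.490%.

4.490%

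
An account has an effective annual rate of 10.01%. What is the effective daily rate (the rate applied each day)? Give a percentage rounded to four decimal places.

0.0261%

The per-day rate i satisfies (1 + i)^365 = 1 + 0.1001.
i = 1.1001^(1/365) − 1 = 0.0002614 = 0.0261%.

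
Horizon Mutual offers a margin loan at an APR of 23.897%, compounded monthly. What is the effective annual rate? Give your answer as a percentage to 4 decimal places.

26.6962%

EAR = (1 + 0.23897/12)^12 − 1.
= (1 + 0.019914)^12 − 1 = 1.266962 − 1 = 26.6962%.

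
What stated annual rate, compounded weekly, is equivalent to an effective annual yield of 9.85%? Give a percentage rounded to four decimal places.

(1 + r/52)^52 − 1 = 0.0985, so 1 + r/52 = 1.0985^(1/52).
r/52 = 0.001808, so r = 0.094031 = 9.4031%.

9.4031%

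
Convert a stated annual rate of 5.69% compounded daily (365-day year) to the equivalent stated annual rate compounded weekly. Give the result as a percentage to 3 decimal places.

5.693%

EAR = (1 + 0.0569/365)^365 − 1 = 0.058545.
Solve (1 + r/52)^52 = 1.058545: r/52 = 1.058545^(1/52) − 1 = 0.001095, so r = 0.056927 = 5.693%.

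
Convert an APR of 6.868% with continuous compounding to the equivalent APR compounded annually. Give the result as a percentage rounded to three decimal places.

7.109%

EAR under continuous compounding: e^0.06868 − 1 = 0.071093.
Compounded annually, the equivalent nominal rate is the EAR itself: 7.109%.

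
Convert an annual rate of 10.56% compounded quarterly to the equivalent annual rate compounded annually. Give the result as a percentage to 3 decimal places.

EAR = (1 + 0.1056/4)^4 − 1 = 0.109856.
Compounded annually, the equivalent nominal rate is the EAR itself: 10.986%.

10.986%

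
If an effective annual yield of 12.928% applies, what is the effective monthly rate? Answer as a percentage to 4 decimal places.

The per-month rate i satisfies (1 + i)^12 = 1 + 0.12928.
i = 1.12928^(1/12) − 1 = 0.0101832 = 1.0183%.

1.0183%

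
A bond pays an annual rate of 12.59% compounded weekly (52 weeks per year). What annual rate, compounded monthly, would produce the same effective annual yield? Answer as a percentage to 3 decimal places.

EAR = (1 + 0.1259/52)^52 − 1 = 0.133996.
Solve (1 + r/12)^12 = 1.133996: r/12 = 1.133996^(1/12) − 1 = 0.010534, so r = 0.126409 = 12.641%.

12.641%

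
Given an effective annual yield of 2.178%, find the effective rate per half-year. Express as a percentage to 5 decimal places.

1.08313%

The per-half-year rate i satisfies (1 + i)^2 = 1 + 0.02178.
i = 1.02178^(1/2) − 1 = 0.0108313 = 1.08313%.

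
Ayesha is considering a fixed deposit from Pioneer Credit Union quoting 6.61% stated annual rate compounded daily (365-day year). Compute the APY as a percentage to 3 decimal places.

6.833%

EAR = (1 + 0.0661/365)^365 − 1.
= (1 + 0.000181)^365 − 1 = 1.068327 − 1 = 6.833%.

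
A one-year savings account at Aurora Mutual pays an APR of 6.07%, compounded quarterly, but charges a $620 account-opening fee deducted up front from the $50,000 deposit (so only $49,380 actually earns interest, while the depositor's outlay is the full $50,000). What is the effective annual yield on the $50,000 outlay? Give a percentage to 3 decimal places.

4.893%

Value after one year: 49,380 × (1 + 0.0607/4)^4 = 49,380 × 1.062096 = $52,446.29.
Effective yield on the $50,000 outlay: 52,446.29 / 50,000 − 1 = 0.048926 = 4.893%.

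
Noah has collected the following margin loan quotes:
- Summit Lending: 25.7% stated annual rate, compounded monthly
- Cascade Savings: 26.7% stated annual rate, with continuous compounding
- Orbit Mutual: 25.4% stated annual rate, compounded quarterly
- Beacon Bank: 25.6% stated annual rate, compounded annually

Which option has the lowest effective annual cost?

Summit Lending: (1 + 0.257/12)^12 − 1 = 28.954%
Cascade Savings: e^0.267 − 1 = 30.604%
Orbit Mutual: (1 + 0.254/4)^4 − 1 = 27.923%
Beacon Bank: compounded annually, EAR = 25.600%
The lowest effective annual rate is Beacon Bank at 25.600%.

Beacon Bank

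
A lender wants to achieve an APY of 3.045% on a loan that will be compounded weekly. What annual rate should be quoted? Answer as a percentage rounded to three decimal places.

(1 + r/52)^52 − 1 = 0.03045, so 1 + r/52 = 1.03045^(1/52).
r/52 = 0.000577, so r = 0.030004 = 3.000%.

3.000%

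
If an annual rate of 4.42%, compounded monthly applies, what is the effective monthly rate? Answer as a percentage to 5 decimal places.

0.36833%

With a nominal annual rate compounded monthly, the periodic rate is the nominal rate divided by 12.
i = 0.0442 / 12 = 0.0036833 = 0.36833%.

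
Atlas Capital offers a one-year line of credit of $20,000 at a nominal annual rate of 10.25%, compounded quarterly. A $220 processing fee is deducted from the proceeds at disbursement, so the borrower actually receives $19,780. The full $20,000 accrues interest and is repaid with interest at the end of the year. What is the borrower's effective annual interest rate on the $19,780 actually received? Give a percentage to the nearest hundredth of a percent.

Amount owed after one year: 20,000 × (1 + 0.1025/4)^4 = 20,000 × 1.106508 = $22,130.15.
Effective rate on net proceeds: 22,130.15 / 19,780 − 1 = 0.118815 = 11.88%.

11.88%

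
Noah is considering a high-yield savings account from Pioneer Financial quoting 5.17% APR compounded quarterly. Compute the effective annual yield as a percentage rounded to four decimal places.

5.2711%

EAR = (1 + 0.0517/4)^4 − 1.
= (1 + 0.012925)^4 − 1 = 1.052711 − 1 = 5.2711%.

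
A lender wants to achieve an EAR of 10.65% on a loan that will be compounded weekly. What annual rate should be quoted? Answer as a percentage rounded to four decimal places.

(1 + r/52)^52 − 1 = 0.1065, so 1 + r/52 = 1.1065^(1/52).
r/52 = 0.001948, so r = 0.101300 = 10.1300%.

10.1300%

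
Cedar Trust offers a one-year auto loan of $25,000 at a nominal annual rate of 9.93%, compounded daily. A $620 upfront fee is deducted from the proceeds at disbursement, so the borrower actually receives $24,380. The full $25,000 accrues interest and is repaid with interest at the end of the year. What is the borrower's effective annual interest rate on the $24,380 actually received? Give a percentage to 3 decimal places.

13.247%

Amount owed after one year: 25,000 × (1 + 0.0993/365)^365 = 25,000 × 1.104383 = $27,609.57.
Effective rate on net proceeds: 27,609.57 / 24,380 − 1 = 0.132468 = 13.247%.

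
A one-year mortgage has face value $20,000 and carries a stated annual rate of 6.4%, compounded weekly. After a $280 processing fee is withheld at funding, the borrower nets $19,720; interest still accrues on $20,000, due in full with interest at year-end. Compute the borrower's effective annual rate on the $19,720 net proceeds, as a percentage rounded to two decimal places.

8.12%

Amount owed after one year: 20,000 × (1 + 0.064/52)^52 = 20,000 × 1.066050 = $21,321.01.
Effective rate on net proceeds: 21,321.01 / 19,720 − 1 = 0.081187 = 8.12%.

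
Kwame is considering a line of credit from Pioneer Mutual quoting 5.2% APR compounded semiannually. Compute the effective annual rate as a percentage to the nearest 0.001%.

5.268%

EAR = (1 + 0.052/2)^2 − 1.
= (1 + 0.026000)^2 − 1 = 1.052676 − 1 = 5.268%.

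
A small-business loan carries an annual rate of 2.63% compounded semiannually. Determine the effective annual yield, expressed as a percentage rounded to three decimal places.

EAR = (1 + 0.0263/2)^2 − 1.
= (1 + 0.013150)^2 − 1 = 1.026473 − 1 = 2.647%.

2.647%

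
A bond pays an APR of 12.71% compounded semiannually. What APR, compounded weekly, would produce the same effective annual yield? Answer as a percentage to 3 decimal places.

EAR = (1 + 0.1271/2)^2 − 1 = 0.131139.
Solve (1 + r/52)^52 = 1.131139: r/52 = 1.131139^(1/52) − 1 = 0.002373, so r = 0.123371 = 12.337%.

12.337%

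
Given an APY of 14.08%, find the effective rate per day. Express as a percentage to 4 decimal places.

The per-day rate i satisfies (1 + i)^365 = 1 + 0.1408.
i = 1.1408^(1/365) − 1 = 0.0003610 = 0.0361%.

0.0361%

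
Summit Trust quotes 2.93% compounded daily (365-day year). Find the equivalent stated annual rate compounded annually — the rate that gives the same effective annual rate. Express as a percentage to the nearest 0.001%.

EAR = (1 + 0.0293/365)^365 − 1 = 0.029732.
Compounded annually, the equivalent nominal rate is the EAR itself: 2.973%.

2.973%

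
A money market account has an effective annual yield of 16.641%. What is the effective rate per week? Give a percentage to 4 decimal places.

The per-week rate i satisfies (1 + i)^52 = 1 + 0.16641.
i = 1.16641^(1/52) − 1 = 0.0029646 = 0.2965%.

0.2965%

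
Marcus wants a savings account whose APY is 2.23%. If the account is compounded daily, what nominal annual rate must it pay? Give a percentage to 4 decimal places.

(1 + r/365)^365 − 1 = 0.0223, so 1 + r/365 = 1.0223^(1/365).
r/365 = 0.000060, so r = 0.022056 = 2.2056%.

2.2056%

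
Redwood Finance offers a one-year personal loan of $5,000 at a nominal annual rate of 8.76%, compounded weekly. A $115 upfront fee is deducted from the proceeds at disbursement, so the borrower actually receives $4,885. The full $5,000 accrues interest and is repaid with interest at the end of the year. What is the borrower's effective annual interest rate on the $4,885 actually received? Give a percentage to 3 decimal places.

11.717%

Amount owed after one year: 5,000 × (1 + 0.0876/52)^52 = 5,000 × 1.091471 = $5,457.35.
Effective rate on net proceeds: 5,457.35 / 4,885 − 1 = 0.117166 = 11.717%.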